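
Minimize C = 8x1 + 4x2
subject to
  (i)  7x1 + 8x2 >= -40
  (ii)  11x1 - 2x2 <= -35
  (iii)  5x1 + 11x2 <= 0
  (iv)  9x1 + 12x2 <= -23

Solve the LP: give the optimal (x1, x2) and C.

x1 = -440/37, x2 = 200/37, minimum C = -2720/37

Vertices and C = 8x1 + 4x2:
  (-60/17, -65/34) → C = -610/17
  (-440/37, 200/37) → C = -2720/37
  (-233/75, 31/75) → C = -116/5
  (-253/39, 115/39) → C = -1564/39

The optimum lies where 7x1 + 8x2 = -40 and 5x1 + 11x2 = 0.
Solving simultaneously gives x1 = -440/37, x2 = 200/37.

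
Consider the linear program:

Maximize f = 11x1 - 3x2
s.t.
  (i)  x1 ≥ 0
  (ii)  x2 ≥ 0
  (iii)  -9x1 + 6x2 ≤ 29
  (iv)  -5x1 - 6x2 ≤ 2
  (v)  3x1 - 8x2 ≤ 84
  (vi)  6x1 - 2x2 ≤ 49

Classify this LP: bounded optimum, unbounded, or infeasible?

Corner points and f = 11x1 - 3x2:
  (0, 0) → f = 0
  (0, 29/6) → f = -29/2
  (49/6, 0) → f = 539/6
  (176/9, 205/6) → f = 2027/18
The feasible region has finitely many vertices and no improving ray; the maximum is 2027/18 at (176/9, 205/6).

bounded optimum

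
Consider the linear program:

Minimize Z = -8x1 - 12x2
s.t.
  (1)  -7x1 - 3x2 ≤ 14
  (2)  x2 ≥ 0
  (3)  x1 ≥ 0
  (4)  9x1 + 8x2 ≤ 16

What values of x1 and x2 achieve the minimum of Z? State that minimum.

x1 = 0, x2 = 2, minimum Z = -24

Corner points and Z = -8x1 - 12x2:
  (0, 0) → Z = 0
  (16/9, 0) → Z = -128/9
  (0, 2) → Z = -24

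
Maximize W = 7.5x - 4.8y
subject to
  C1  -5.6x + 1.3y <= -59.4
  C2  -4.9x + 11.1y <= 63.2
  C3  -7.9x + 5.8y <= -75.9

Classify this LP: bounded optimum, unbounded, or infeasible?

unbounded

From the feasible point (24585/2221, 4422/2221), moving in the direction (-1.3, -5.6) keeps every constraint satisfied while W increases without bound.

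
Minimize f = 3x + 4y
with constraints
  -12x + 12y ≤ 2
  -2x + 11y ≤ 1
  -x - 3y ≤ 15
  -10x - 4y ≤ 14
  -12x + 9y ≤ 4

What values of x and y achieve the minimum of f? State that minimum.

x = 9/13, y = -68/13, minimum f = -245/13

Extreme points and f = 3x + 4y:
  (-5/54, 2/27) → f = 1/54
  (-5/6, -2/3) → f = -31/6
  (9/13, -68/13) → f = -245/13
  (-71/69, -64/69) → f = -469/69
The feasible region is unbounded (it extends along (3, -1), (11, 2)), but f strictly increases along every unbounded feasible direction, so there is no improving ray and the minimum is attained at a vertex.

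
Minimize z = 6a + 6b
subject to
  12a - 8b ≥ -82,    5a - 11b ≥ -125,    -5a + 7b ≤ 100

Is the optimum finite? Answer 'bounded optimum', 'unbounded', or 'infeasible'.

unbounded

From the feasible point (49/46, 545/46), moving in the direction (-8, -12) keeps every constraint satisfied while z decreases without bound.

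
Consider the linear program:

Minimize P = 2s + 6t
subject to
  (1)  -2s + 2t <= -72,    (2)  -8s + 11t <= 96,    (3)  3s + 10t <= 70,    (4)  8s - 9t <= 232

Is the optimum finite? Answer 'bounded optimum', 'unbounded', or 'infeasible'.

The boundaries -2s + 2t = -72 and -8s + 11t = 96 meet at (164, 128), but that point violates 3s + 10t ≤ 70. Every candidate vertex is excluded by some other constraint, so the feasible region is empty.

infeasible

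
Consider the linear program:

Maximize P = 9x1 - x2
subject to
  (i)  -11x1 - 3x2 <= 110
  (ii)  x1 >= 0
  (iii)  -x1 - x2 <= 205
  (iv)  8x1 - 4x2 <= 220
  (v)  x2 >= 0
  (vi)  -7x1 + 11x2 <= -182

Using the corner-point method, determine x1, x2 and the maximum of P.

Extreme points and P = 9x1 - x2:
  (55/2, 0) → P = 495/2
  (141/5, 7/5) → P = 1262/5
  (26, 0) → P = 234

x1 = 141/5, x2 = 7/5, maximum P = 1262/5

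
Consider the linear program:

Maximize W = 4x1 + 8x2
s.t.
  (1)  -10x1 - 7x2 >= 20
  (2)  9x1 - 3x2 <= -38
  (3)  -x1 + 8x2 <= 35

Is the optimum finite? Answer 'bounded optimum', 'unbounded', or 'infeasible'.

bounded optimum

Vertices and W = 4x1 + 8x2:
  (-326/93, 200/93) → W = 296/93
  (-135/29, 110/29) → W = 340/29
The feasible region has finitely many vertices and no improving ray; the maximum is 340/29 at (-135/29, 110/29).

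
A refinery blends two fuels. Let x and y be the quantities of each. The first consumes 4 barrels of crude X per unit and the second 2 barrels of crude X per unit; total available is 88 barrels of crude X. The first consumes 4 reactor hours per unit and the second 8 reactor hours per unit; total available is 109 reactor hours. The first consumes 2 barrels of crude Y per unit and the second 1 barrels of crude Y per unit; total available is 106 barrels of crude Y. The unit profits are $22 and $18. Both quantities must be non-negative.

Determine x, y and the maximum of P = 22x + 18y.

x = 81/4, y = 7/2, maximum P = 1017/2

Extreme points and P = 22x + 18y:
  (0, 0) → P = 0
  (0, 109/8) → P = 981/4
  (22, 0) → P = 484
  (81/4, 7/2) → P = 1017/2

The optimum lies where 4x + 2y = 88 and 4x + 8y = 109.
Solving simultaneously gives x = 81/4, y = 7/2.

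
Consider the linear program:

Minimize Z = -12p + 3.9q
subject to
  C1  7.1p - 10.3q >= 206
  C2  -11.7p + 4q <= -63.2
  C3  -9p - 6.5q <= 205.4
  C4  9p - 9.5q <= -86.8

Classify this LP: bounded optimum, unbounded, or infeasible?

The boundaries 7.1p - 10.3q = 206 and -11.7p + 4q = -63.2 meet at (-17304/9211, -196148/9211), but that point violates 9p - 9.5q ≤ -86.8. Every candidate vertex is excluded by some other constraint, so the feasible region is empty.

infeasible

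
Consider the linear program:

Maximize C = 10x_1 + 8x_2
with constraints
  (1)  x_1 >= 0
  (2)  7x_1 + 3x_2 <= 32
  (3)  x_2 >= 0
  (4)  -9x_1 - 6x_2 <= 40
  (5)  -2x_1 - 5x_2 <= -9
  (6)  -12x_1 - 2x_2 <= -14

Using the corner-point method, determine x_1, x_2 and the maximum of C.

x_1 = 0, x_2 = 32/3, maximum C = 256/3

Vertices and C = 10x_1 + 8x_2:
  (0, 32/3) → C = 256/3
  (0, 7) → C = 56
  (32/7, 0) → C = 320/7
  (9/2, 0) → C = 45
  (13/14, 10/7) → C = 145/7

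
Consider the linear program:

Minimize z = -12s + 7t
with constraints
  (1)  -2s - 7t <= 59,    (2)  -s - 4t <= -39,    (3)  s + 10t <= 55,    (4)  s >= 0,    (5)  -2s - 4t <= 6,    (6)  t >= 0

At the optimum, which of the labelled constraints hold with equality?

Extreme points and z = -12s + 7t:
  (85/3, 8/3) → z = -964/3
  (39, 0) → z = -468
  (55, 0) → z = -660

The minimum is at (55, 0). Substituting into each constraint, equality holds for (3) and (6); the remaining constraints have slack.

(3) and (6)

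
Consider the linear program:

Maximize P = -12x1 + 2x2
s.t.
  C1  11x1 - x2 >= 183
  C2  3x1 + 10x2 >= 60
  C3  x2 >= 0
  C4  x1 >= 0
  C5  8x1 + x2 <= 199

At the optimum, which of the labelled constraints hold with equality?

C1 and C5

Feasible corners and P = -12x1 + 2x2:
  (1890/113, 111/113) → P = -22458/113
  (382/19, 725/19) → P = -3134/19
  (20, 0) → P = -240
  (199/8, 0) → P = -597/2

The maximum is at (382/19, 725/19). Substituting into each constraint, equality holds for C1 and C5; the remaining constraints have slack.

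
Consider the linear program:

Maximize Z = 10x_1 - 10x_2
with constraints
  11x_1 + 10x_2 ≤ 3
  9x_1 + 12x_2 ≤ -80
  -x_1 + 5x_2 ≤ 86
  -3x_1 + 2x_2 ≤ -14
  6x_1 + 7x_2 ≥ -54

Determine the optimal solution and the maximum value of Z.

x_1 = 33, x_2 = -36, maximum Z = 690

Vertices and Z = 10x_1 - 10x_2:
  (418/21, -907/42) → Z = 415
  (33, -36) → Z = 690
  (4/27, -61/9) → Z = 1870/27
  (-10/33, -82/11) → Z = 2360/33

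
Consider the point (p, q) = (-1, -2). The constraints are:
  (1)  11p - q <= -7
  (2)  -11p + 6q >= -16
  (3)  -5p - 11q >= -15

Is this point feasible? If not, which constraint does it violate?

(1): -9 ≤ -7 ✓
(2): -1 ≥ -16 ✓
(3): 27 ≥ -15 ✓

feasible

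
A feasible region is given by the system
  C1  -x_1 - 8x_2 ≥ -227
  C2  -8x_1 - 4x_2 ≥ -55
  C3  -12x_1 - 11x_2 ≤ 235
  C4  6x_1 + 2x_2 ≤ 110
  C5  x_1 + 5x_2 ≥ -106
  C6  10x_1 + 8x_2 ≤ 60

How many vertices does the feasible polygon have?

5

The feasible vertices (each the meet of two boundaries and inside every other half-plane) are:
  (-4377/85, 2959/85)
  (-167/9, 1105/36)
  (233/12, -301/12)
  (25/3, -35/12)
  (-9/49, -1037/49)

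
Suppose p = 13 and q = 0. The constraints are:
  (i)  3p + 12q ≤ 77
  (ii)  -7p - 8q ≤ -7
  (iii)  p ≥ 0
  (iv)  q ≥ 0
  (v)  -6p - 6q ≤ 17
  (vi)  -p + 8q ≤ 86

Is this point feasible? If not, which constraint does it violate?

(i): 39 ≤ 77 ✓
(ii): -91 ≤ -7 ✓
(iii): 13 ≥ 0 ✓
(iv): 0 ≥ 0 ✓
(v): -78 ≤ 17 ✓
(vi): -13 ≤ 86 ✓

feasible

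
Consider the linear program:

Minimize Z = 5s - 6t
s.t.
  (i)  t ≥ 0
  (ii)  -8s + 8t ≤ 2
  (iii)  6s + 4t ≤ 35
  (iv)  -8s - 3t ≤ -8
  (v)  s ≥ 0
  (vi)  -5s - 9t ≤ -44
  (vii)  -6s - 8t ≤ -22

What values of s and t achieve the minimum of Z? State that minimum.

Feasible corners and Z = 5s - 6t:
  (17/5, 73/20) → Z = -49/10
  (167/56, 181/56) → Z = -251/56
  (139/34, 89/34) → Z = 161/34

s = 17/5, t = 73/20, minimum Z = -49/10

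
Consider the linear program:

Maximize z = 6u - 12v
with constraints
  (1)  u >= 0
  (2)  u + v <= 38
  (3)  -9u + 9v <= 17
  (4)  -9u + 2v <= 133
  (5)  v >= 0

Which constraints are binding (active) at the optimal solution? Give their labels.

Corner points and z = 6u - 12v:
  (0, 17/9) → z = -68/3
  (0, 0) → z = 0
  (325/18, 359/18) → z = -131
  (38, 0) → z = 228

The maximum is at (38, 0). Substituting into each constraint, equality holds for (2) and (5); the remaining constraints have slack.

(2) and (5)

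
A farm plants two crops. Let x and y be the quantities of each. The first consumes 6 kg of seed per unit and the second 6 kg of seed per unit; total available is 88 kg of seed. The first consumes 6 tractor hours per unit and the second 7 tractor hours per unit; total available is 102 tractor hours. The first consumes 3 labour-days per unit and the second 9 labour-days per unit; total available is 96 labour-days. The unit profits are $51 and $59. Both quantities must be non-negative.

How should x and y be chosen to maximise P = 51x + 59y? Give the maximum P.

x = 6, y = 26/3, maximum P = 2452/3

Extreme points and P = 51x + 59y:
  (0, 0) → P = 0
  (0, 32/3) → P = 1888/3
  (44/3, 0) → P = 748
  (6, 26/3) → P = 2452/3

The optimum lies where 6x + 6y = 88 and 3x + 9y = 96.
Solving simultaneously gives x = 6, y = 26/3.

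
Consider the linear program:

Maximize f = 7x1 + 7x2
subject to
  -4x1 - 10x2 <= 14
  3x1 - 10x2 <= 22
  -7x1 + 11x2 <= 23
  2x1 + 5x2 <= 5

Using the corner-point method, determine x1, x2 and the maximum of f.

Vertices and f = 7x1 + 7x2:
  (8/7, -13/7) → f = -5
  (-64/19, -1/19) → f = -455/19
  (32/7, -29/35) → f = 131/5
  (-20/19, 27/19) → f = 49/19

The optimum lies where 3x1 - 10x2 = 22 and 2x1 + 5x2 = 5.
Solving simultaneously gives x1 = 32/7, x2 = -29/35.

x1 = 32/7, x2 = -29/35, maximum f = 131/5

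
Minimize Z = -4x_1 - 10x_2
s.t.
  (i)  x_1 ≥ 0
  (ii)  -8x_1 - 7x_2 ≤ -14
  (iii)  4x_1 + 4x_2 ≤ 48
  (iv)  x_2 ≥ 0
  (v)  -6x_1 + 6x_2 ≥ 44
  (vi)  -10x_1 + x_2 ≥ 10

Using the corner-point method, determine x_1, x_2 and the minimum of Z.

x_1 = 0, x_2 = 12, minimum Z = -120

Corner points and Z = -4x_1 - 10x_2:
  (0, 12) → Z = -120
  (0, 10) → Z = -100
  (2/11, 130/11) → Z = -1308/11

The binding constraints are x_1 = 0 and 4x_1 + 4x_2 = 48.
Solving simultaneously gives x_1 = 0, x_2 = 12.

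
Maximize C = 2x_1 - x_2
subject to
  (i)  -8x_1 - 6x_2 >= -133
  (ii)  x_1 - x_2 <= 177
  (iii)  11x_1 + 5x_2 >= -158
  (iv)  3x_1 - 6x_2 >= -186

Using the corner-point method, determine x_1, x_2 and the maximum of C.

Extreme points and C = 2x_1 - x_2:
  (1195/14, -1283/14) → C = 3673/14
  (-53/11, 629/22) → C = -841/22
  (727/16, -2105/16) → C = 3559/16
  (-626/27, 524/27) → C = -592/9

x_1 = 1195/14, x_2 = -1283/14, maximum C = 3673/14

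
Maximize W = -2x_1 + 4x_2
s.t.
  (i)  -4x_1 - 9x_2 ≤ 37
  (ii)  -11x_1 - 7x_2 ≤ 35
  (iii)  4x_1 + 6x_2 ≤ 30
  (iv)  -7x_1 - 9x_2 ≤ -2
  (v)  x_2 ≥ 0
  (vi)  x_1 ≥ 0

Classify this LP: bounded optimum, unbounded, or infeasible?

bounded optimum

Feasible corners and W = -2x_1 + 4x_2:
  (15/2, 0) → W = -15
  (0, 5) → W = 20
  (2/7, 0) → W = -4/7
  (0, 2/9) → W = 8/9
The feasible region has finitely many vertices and no improving ray; the maximum is 20 at (0, 5).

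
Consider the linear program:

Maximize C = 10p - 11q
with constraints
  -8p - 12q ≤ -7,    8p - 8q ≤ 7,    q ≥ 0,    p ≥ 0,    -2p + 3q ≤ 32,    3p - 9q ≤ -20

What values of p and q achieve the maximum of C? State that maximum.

Corner points and C = 10p - 11q:
  (277/8, 135/4) → C = -25
  (223/48, 181/48) → C = 239/48
  (0, 32/3) → C = -352/3
  (0, 20/9) → C = -220/9

The optimum lies where 8p - 8q = 7 and 3p - 9q = -20.
Solving simultaneously gives p = 223/48, q = 181/48.

p = 223/48, q = 181/48, maximum C = 239/48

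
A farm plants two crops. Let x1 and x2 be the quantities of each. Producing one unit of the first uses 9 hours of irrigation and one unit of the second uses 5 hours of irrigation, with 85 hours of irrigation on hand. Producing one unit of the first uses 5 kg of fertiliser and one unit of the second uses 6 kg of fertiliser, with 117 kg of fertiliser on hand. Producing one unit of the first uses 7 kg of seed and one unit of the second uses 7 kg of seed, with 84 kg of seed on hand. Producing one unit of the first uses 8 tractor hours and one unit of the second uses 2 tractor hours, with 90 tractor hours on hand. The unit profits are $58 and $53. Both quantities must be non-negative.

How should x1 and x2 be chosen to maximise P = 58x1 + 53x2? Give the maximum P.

x1 = 25/4, x2 = 23/4, maximum P = 2669/4

Vertices and P = 58x1 + 53x2:
  (0, 0) → P = 0
  (0, 12) → P = 636
  (85/9, 0) → P = 4930/9
  (25/4, 23/4) → P = 2669/4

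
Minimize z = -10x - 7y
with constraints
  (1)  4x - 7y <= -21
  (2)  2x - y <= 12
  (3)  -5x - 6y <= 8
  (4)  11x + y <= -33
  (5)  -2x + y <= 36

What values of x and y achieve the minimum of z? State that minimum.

x = -69/13, y = 330/13, minimum z = -1620/13

Extreme points and z = -10x - 7y:
  (-190/61, 77/61) → z = 1361/61
  (-224/17, 164/17) → z = 1092/17
  (-69/13, 330/13) → z = -1620/13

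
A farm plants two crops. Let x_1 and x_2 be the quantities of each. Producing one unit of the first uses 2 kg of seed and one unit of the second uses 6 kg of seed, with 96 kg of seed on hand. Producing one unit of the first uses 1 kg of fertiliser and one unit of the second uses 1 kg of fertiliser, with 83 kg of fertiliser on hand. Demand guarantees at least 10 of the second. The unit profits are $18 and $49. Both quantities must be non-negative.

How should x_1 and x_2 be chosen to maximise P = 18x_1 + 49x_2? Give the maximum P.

Vertices and P = 18x_1 + 49x_2:
  (0, 16) → P = 784
  (0, 10) → P = 490
  (18, 10) → P = 814

x_1 = 18, x_2 = 10, maximum P = 814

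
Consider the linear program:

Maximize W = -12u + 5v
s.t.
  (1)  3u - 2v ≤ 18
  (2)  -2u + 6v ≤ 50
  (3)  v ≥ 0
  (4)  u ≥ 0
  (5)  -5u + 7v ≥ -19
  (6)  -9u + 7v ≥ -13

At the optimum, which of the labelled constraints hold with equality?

(2) and (4)

Extreme points and W = -12u + 5v:
  (0, 25/3) → W = 125/3
  (107/10, 119/10) → W = -689/10
  (0, 0) → W = 0
  (13/9, 0) → W = -52/3

The maximum is at (0, 25/3). Substituting into each constraint, equality holds for (2) and (4); the remaining constraints have slack.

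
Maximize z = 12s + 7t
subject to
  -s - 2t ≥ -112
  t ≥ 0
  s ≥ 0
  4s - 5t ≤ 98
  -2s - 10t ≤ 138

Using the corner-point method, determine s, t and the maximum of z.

s = 756/13, t = 350/13, maximum z = 11522/13

The optimum lies where -s - 2t = -112 and 4s - 5t = 98.
Solving simultaneously gives s = 756/13, t = 350/13.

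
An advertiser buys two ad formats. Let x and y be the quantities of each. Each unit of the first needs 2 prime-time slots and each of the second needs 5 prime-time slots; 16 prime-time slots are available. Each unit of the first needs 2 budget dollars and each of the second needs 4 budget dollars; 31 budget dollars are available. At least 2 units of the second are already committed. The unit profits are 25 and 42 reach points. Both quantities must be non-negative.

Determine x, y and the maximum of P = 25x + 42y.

x = 3, y = 2, maximum P = 159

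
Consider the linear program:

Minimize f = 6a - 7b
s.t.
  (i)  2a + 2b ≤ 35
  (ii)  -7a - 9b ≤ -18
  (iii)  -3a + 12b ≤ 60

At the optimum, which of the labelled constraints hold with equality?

(ii) and (iii)

Corner points and f = 6a - 7b:
  (279/4, -209/4) → f = 3137/4
  (10, 15/2) → f = 15/2
  (-108/37, 158/37) → f = -1754/37

The minimum is at (-108/37, 158/37). Substituting into each constraint, equality holds for (ii) and (iii); the remaining constraints have slack.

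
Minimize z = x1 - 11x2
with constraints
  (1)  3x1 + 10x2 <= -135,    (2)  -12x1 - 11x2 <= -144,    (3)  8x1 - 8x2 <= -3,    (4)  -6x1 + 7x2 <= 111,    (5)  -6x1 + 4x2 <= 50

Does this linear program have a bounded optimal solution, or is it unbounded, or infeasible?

The boundaries 3x1 + 10x2 = -135 and -12x1 - 11x2 = -144 meet at (975/29, -684/29), but that point violates 8x1 - 8x2 ≤ -3. Every candidate vertex is excluded by some other constraint, so the feasible region is empty.

infeasible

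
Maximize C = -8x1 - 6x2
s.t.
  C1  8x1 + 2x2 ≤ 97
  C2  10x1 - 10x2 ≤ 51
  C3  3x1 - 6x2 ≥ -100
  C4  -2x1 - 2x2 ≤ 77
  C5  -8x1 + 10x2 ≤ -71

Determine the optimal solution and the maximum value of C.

x1 = -157/9, x2 = -379/18, maximum C = 2393/9

Extreme points and C = -8x1 - 6x2:
  (-167/10, -109/5) → C = 1322/5
  (-10, -151/10) → C = 853/5
  (-157/9, -379/18) → C = 2393/9

The binding constraints are -2x1 - 2x2 = 77 and -8x1 + 10x2 = -71.
Solving simultaneously gives x1 = -157/9, x2 = -379/18.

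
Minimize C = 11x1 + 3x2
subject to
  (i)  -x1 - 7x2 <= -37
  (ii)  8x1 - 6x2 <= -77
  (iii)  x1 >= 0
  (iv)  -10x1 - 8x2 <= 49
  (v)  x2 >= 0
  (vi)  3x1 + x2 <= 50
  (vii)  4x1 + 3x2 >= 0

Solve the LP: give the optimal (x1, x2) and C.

Extreme points and C = 11x1 + 3x2:
  (0, 77/6) → C = 77/2
  (223/26, 631/26) → C = 2173/13
  (0, 50) → C = 150

At the optimal vertex, 8x1 - 6x2 = -77 and x1 = 0.
Solving simultaneously gives x1 = 0, x2 = 77/6.

x1 = 0, x2 = 77/6, minimum C = 77/2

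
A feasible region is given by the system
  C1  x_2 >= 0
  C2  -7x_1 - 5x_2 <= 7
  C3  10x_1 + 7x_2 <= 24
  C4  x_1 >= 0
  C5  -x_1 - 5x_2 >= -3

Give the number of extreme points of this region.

Of the 10 pairwise boundary intersections, those satisfying every inequality are:
  (12/5, 0)
  (0, 0)
  (99/43, 6/43)
  (0, 3/5)

4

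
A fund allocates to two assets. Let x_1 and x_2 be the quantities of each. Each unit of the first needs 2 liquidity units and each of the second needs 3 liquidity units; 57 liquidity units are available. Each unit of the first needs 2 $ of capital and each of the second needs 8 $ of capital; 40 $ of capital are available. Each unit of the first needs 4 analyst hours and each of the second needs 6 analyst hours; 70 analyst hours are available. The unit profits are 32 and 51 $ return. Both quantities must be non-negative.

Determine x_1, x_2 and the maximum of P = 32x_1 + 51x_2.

x_1 = 16, x_2 = 1, maximum P = 563

Vertices and P = 32x_1 + 51x_2:
  (0, 0) → P = 0
  (0, 5) → P = 255
  (35/2, 0) → P = 560
  (16, 1) → P = 563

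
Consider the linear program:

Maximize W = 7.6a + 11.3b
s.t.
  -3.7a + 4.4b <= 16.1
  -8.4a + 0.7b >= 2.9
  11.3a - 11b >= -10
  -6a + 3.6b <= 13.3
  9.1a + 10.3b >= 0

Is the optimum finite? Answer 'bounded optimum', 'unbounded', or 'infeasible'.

Feasible corners and W = 7.6a + 11.3b:
  (-2490/8449, 5123/8449) → W = 389659/84490
  (-2987/9289, 377/1327) → W = 14239/18578
  (-10300/21649, 9100/21649) → W = 24550/21649
The feasible region has finitely many vertices and no improving ray; the maximum is 389659/84490 at (-2490/8449, 5123/8449).

bounded optimum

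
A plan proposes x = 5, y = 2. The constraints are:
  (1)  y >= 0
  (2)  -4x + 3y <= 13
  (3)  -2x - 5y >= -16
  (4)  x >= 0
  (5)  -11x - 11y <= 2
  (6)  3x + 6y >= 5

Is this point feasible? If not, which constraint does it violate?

Constraint (3): -2x - 5y = -20, which is not ≥ -16. All other constraints are satisfied.

not feasible — violates (3)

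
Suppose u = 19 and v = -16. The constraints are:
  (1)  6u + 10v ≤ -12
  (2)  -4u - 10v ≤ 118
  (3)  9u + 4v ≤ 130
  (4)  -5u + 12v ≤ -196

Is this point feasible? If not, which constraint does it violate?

(1): -46 ≤ -12 ✓
(2): 84 ≤ 118 ✓
(3): 107 ≤ 130 ✓
(4): -287 ≤ -196 ✓

feasible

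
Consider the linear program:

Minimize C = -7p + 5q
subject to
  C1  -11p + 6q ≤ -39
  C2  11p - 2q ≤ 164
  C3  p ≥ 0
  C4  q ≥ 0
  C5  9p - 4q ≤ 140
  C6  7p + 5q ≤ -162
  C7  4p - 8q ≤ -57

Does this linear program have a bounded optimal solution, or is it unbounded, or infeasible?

The boundaries -11p + 6q = -39 and 11p - 2q = 164 meet at (453/22, 125/4), but that point violates 7p + 5q ≤ -162. Every candidate vertex is excluded by some other constraint, so the feasible region is empty.

infeasible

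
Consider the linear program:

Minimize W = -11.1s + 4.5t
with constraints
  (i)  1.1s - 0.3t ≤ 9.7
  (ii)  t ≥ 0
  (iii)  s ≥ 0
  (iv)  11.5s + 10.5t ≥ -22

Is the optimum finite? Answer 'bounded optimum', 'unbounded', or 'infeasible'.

Feasible corners and W = -11.1s + 4.5t:
  (97/11, 0) → W = -10767/110
  (0, 0) → W = 0
The feasible region has finitely many vertices and no improving ray; the minimum is -10767/110 at (97/11, 0).

bounded optimum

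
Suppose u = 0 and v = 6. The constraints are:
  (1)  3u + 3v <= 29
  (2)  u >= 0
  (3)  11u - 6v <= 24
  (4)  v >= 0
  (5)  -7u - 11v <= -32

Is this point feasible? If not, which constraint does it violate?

feasible

(1): 18 ≤ 29 ✓
(2): 0 ≥ 0 ✓
(3): -36 ≤ 24 ✓
(4): 6 ≥ 0 ✓
(5): -66 ≤ -32 ✓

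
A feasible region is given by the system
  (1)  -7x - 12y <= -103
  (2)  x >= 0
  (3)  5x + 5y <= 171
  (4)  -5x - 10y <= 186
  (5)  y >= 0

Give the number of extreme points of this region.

Of the 10 pairwise boundary intersections, those satisfying every inequality are:
  (0, 103/12)
  (103/7, 0)
  (0, 171/5)
  (171/5, 0)

4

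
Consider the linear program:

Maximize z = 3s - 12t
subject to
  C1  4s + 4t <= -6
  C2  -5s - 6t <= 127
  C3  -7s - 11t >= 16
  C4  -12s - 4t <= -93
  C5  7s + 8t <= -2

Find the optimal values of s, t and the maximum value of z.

Feasible corners and z = 3s - 12t:
  (118, -239/2) → z = 1788
  (99/8, -111/8) → z = 1629/8
  (41/2, -153/4) → z = 1041/2

s = 118, t = -239/2, maximum z = 1788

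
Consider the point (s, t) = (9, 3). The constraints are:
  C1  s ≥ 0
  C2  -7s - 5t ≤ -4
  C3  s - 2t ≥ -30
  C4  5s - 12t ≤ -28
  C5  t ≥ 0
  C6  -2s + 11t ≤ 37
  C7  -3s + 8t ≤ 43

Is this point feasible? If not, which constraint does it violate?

Constraint C4: 5s - 12t = 9, which is not ≤ -28. All other constraints are satisfied.

not feasible — violates C4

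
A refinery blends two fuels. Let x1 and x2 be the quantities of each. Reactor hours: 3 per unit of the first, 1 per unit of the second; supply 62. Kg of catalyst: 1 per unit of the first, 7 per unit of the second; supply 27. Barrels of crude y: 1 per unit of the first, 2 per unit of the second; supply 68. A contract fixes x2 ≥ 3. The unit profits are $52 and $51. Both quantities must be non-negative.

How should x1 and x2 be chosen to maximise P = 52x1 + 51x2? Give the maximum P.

Vertices and P = 52x1 + 51x2:
  (0, 27/7) → P = 1377/7
  (0, 3) → P = 153
  (6, 3) → P = 465

The binding constraints are x1 + 7x2 = 27 and x2 = 3.
Solving simultaneously gives x1 = 6, x2 = 3.

x1 = 6, x2 = 3, maximum P = 465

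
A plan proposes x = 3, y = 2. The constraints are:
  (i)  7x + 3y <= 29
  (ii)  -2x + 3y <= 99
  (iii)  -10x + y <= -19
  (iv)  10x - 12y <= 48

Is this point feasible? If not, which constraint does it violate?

feasible

(i): 27 ≤ 29 ✓
(ii): 0 ≤ 99 ✓
(iii): -28 ≤ -19 ✓
(iv): 6 ≤ 48 ✓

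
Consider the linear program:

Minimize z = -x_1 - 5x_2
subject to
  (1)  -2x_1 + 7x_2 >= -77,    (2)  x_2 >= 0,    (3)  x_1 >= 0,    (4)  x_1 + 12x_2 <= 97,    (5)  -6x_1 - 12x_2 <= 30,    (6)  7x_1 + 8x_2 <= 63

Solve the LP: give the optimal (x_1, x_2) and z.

At the optimal vertex, x_1 = 0 and 7x_1 + 8x_2 = 63.
Solving simultaneously gives x_1 = 0, x_2 = 63/8.

x_1 = 0, x_2 = 63/8, minimum z = -315/8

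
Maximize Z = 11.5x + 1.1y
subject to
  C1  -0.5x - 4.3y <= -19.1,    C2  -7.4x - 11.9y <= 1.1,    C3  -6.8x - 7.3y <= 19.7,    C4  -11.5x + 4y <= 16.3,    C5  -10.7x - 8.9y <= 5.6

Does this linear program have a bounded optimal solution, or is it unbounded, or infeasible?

unbounded

From the feasible point (631/5145, 4556/1029), moving in the direction (4, 11.5) keeps every constraint satisfied while Z increases without bound.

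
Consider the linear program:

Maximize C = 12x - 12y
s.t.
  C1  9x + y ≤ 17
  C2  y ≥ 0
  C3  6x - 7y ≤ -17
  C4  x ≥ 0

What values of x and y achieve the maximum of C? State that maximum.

x = 34/23, y = 85/23, maximum C = -612/23

Vertices and C = 12x - 12y:
  (34/23, 85/23) → C = -612/23
  (0, 17) → C = -204
  (0, 17/7) → C = -204/7

The optimum lies where 9x + y = 17 and 6x - 7y = -17.
Solving simultaneously gives x = 34/23, y = 85/23.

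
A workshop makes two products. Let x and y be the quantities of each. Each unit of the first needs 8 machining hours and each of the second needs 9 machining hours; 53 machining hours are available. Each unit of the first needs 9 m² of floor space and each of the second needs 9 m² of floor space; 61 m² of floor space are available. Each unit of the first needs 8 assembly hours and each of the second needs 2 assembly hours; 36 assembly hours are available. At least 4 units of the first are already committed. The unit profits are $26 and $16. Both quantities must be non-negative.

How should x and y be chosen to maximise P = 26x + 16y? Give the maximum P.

Feasible corners and P = 26x + 16y:
  (9/2, 0) → P = 117
  (4, 0) → P = 104
  (4, 2) → P = 136

At the optimal vertex, 8x + 2y = 36 and x = 4.
Solving simultaneously gives x = 4, y = 2.

x = 4, y = 2, maximum P = 136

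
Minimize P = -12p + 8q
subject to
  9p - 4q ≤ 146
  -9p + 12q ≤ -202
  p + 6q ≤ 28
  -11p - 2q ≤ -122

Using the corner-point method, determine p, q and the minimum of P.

p = 390/31, q = -254/31, minimum P = -6712/31

Extreme points and P = -12p + 8q:
  (118/9, -7) → P = -640/3
  (390/31, -254/31) → P = -6712/31
  (934/75, -562/75) → P = -15704/75

At the optimal vertex, 9p - 4q = 146 and -11p - 2q = -122.
Solving simultaneously gives p = 390/31, q = -254/31.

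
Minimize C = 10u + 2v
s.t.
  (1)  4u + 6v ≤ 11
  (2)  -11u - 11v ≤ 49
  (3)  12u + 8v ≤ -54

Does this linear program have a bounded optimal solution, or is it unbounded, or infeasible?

bounded optimum

Corner points and C = 10u + 2v:
  (-415/22, 317/22) → C = -1758/11
  (-103/10, 87/10) → C = -428/5
  (-101/22, 3/22) → C = -502/11
The feasible region has finitely many vertices and no improving ray; the minimum is -1758/11 at (-415/22, 317/22).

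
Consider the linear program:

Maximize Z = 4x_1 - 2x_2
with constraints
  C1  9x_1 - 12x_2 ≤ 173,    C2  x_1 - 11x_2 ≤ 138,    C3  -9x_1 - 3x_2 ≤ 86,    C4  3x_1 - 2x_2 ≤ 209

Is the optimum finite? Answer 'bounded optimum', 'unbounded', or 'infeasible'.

unbounded

From the feasible point (247/87, -1069/87), moving in the direction (2, 3) keeps every constraint satisfied while Z increases without bound.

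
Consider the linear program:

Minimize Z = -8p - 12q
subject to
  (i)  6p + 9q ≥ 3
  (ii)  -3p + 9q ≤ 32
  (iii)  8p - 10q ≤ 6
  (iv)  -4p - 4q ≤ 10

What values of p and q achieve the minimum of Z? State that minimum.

p = 187/21, q = 137/21, minimum Z = -3140/21

Vertices and Z = -8p - 12q:
  (-29/9, 67/27) → Z = -4
  (7/11, -1/11) → Z = -4
  (187/21, 137/21) → Z = -3140/21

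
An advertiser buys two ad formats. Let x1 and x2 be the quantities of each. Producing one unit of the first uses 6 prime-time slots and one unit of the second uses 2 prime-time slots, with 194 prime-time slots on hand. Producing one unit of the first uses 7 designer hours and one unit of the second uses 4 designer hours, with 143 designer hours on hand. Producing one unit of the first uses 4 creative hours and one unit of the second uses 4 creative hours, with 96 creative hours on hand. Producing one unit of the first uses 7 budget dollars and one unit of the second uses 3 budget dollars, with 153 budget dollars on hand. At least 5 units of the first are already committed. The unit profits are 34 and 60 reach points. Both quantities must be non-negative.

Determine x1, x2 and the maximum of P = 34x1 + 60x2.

x1 = 5, x2 = 19, maximum P = 1310

The binding constraints are 4x1 + 4x2 = 96 and x1 = 5.
Solving simultaneously gives x1 = 5, x2 = 19.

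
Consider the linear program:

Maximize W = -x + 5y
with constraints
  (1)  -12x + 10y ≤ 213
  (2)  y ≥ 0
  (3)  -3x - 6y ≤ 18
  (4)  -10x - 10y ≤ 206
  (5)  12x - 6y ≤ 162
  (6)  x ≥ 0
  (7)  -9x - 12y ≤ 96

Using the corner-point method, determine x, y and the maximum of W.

Extreme points and W = -x + 5y:
  (483/8, 375/4) → W = 3267/8
  (0, 213/10) → W = 213/2
  (27/2, 0) → W = -27/2
  (0, 0) → W = 0

x = 483/8, y = 375/4, maximum W = 3267/8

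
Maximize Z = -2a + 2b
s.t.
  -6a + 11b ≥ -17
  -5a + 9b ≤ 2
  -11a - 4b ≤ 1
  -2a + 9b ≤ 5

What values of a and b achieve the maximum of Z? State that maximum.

a = -1/7, b = 1/7, maximum Z = 4/7

Corner points and Z = -2a + 2b:
  (57/145, -193/145) → Z = -100/29
  (13/2, 2) → Z = -9
  (-1/7, 1/7) → Z = 4/7
  (1, 7/9) → Z = -4/9

The binding constraints are -5a + 9b = 2 and -11a - 4b = 1.
Solving simultaneously gives a = -1/7, b = 1/7.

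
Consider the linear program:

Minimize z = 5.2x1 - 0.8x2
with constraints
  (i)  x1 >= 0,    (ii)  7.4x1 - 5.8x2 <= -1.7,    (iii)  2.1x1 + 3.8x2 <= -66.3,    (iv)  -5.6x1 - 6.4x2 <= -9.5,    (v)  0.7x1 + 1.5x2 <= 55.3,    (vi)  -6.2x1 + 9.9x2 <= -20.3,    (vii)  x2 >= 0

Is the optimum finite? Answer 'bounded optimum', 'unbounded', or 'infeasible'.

The boundaries -6.2x1 + 9.9x2 = -20.3 and x2 = 0 meet at (203/62, 0), but that point violates 7.4x1 - 5.8x2 ≤ -1.7. Every candidate vertex is excluded by some other constraint, so the feasible region is empty.

infeasible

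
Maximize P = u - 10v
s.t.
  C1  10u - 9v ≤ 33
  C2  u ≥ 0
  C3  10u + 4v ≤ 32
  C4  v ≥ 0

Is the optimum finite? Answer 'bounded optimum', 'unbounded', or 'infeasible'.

Feasible corners and P = u - 10v:
  (0, 8) → P = -80
  (0, 0) → P = 0
  (16/5, 0) → P = 16/5
The feasible region has finitely many vertices and no improving ray; the maximum is 16/5 at (16/5, 0).

bounded optimum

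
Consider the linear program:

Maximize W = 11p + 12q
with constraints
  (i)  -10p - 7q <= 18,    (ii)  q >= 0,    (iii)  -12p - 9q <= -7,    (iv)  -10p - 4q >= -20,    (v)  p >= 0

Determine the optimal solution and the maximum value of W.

p = 0, q = 5, maximum W = 60

Extreme points and W = 11p + 12q:
  (7/12, 0) → W = 77/12
  (2, 0) → W = 22
  (0, 7/9) → W = 28/3
  (0, 5) → W = 60

At the optimal vertex, -10p - 4q = -20 and p = 0.
Solving simultaneously gives p = 0, q = 5.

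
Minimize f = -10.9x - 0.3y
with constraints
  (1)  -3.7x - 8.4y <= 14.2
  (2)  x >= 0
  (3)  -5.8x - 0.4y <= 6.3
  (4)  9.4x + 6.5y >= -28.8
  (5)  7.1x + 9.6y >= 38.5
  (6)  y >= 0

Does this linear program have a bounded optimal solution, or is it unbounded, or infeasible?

unbounded

From the feasible point (0, 385/96), moving in the direction (0, 1) keeps every constraint satisfied while f decreases without bound.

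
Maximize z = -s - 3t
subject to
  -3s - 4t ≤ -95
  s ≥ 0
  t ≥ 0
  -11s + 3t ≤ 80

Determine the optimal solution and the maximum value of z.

Vertices and z = -s - 3t:
  (0, 95/4) → z = -285/4
  (95/3, 0) → z = -95/3
  (0, 80/3) → z = -80
The feasible region is unbounded (it extends along (1, 0), (3, 11)), but z strictly decreases along every unbounded feasible direction, so there is no improving ray and the maximum is attained at a vertex.

s = 95/3, t = 0, maximum z = -95/3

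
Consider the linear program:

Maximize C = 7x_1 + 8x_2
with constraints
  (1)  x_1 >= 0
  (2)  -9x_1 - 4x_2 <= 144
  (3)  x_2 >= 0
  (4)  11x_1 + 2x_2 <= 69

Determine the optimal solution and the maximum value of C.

x_1 = 0, x_2 = 69/2, maximum C = 276

Extreme points and C = 7x_1 + 8x_2:
  (0, 0) → C = 0
  (0, 69/2) → C = 276
  (69/11, 0) → C = 483/11

The optimum lies where x_1 = 0 and 11x_1 + 2x_2 = 69.
Solving simultaneously gives x_1 = 0, x_2 = 69/2.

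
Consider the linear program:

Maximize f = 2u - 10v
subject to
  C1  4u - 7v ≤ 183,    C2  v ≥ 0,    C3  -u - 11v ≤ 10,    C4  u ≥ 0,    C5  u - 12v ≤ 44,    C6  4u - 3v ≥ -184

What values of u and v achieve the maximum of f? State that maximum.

u = 1888/41, v = 7/41, maximum f = 3706/41

The feasible region is unbounded (it extends along (7, 4), (3, 4)), but f strictly decreases along every unbounded feasible direction, so there is no improving ray and the maximum is attained at a vertex.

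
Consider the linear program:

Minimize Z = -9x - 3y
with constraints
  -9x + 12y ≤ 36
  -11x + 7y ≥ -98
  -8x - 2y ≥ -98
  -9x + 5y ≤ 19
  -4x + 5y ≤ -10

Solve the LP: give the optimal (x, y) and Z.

Corner points and Z = -9x - 3y:
  (147/13, 49/13) → Z = -1470/13
  (-623/8, -1091/8) → Z = 1110
  (85/8, 13/2) → Z = -921/8
  (-29/5, -166/25) → Z = 1803/25

The optimum lies where -8x - 2y = -98 and -4x + 5y = -10.
Solving simultaneously gives x = 85/8, y = 13/2.

x = 85/8, y = 13/2, minimum Z = -921/8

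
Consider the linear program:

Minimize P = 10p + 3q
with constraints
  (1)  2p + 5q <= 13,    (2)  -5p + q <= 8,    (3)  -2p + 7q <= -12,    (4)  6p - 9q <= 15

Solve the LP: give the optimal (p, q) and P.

Vertices and P = 10p + 3q:
  (-68/33, -76/33) → P = -908/33
  (-29/13, -41/13) → P = -413/13
  (-1/8, -7/4) → P = -13/2

The binding constraints are -5p + q = 8 and 6p - 9q = 15.
Solving simultaneously gives p = -29/13, q = -41/13.

p = -29/13, q = -41/13, minimum P = -413/13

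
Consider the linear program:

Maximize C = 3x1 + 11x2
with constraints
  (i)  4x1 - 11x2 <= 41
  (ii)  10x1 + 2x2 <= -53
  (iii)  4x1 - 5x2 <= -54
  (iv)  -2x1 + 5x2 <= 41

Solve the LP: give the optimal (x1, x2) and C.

x1 = -13/2, x2 = 28/5, maximum C = 421/10

Feasible corners and C = 3x1 + 11x2:
  (-799/24, -95/6) → C = -6577/24
  (-328, -123) → C = -2337
  (-13/2, 28/5) → C = 421/10

The binding constraints are 4x1 - 5x2 = -54 and -2x1 + 5x2 = 41.
Solving simultaneously gives x1 = -13/2, x2 = 28/5.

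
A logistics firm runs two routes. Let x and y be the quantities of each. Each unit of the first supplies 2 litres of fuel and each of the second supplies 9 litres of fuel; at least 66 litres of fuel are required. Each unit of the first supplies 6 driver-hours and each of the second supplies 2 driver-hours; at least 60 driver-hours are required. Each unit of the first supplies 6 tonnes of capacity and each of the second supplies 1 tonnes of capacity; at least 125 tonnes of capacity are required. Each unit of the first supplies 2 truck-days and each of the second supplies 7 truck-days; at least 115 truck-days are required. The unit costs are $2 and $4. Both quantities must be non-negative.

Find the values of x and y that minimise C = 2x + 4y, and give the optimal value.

Corner points and C = 2x + 4y:
  (0, 125) → C = 500
  (115/2, 0) → C = 115
  (19, 11) → C = 82
The feasible region is unbounded (it extends along (0, 1), (1, 0)), but C strictly increases along every unbounded feasible direction, so there is no improving ray and the minimum is attained at a vertex.

The optimum lies where 6x + y = 125 and 2x + 7y = 115.
Solving simultaneously gives x = 19, y = 11.

x = 19, y = 11, minimum C = 82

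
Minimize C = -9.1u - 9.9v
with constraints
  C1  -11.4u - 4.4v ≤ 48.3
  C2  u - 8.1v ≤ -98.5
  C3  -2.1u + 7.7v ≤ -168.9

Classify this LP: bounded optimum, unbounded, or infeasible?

From the feasible point (212654/931, 37575/931), moving in the direction (8.1, 1) keeps every constraint satisfied while C decreases without bound.

unbounded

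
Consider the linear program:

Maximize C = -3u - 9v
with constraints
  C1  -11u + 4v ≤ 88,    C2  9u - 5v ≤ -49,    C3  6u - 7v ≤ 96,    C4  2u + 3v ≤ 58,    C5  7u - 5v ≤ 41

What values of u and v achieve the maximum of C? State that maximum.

u = -244/19, v = -253/19, maximum C = 3009/19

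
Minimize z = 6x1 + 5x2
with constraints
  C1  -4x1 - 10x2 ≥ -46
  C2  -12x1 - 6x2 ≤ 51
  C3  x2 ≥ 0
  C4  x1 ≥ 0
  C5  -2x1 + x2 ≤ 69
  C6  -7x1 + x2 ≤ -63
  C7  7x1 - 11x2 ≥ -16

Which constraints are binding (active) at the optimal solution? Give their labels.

Corner points and z = 6x1 + 5x2:
  (23/2, 0) → z = 69
  (338/37, 35/37) → z = 2203/37
  (9, 0) → z = 54

The minimum is at (9, 0). Substituting into each constraint, equality holds for C3 and C6; the remaining constraints have slack.

C3 and C6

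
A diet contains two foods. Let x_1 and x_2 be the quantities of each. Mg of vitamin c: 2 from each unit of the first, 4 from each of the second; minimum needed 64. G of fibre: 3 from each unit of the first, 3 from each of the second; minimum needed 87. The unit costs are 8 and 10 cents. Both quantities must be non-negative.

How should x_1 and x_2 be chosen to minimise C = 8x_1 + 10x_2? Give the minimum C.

x_1 = 26, x_2 = 3, minimum C = 238

Corner points and C = 8x_1 + 10x_2:
  (0, 29) → C = 290
  (32, 0) → C = 256
  (26, 3) → C = 238
The feasible region is unbounded (it extends along (0, 1), (1, 0)), but C strictly increases along every unbounded feasible direction, so there is no improving ray and the minimum is attained at a vertex.

At the optimal vertex, 2x_1 + 4x_2 = 64 and 3x_1 + 3x_2 = 87.
Solving simultaneously gives x_1 = 26, x_2 = 3.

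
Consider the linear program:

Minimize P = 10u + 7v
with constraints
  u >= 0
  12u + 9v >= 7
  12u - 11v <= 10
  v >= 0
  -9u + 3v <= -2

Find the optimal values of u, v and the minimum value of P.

Extreme points and P = 10u + 7v:
  (7/12, 0) → P = 35/6
  (1/3, 1/3) → P = 17/3
  (5/6, 0) → P = 25/3
The feasible region is unbounded (it extends along (11, 12), (1, 3)), but P strictly increases along every unbounded feasible direction, so there is no improving ray and the minimum is attained at a vertex.

u = 1/3, v = 1/3, minimum P = 17/3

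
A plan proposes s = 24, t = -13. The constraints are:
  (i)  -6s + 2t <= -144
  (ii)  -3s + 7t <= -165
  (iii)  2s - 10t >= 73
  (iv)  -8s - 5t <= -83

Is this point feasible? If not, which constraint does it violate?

not feasible — violates (ii)

Constraint (ii): -3s + 7t = -163, which is not ≤ -165. All other constraints are satisfied.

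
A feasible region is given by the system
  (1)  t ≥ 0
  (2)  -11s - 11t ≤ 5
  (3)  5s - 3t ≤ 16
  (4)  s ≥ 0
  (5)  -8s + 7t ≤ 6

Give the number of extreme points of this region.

The feasible vertices (each the meet of two boundaries and inside every other half-plane) are:
  (16/5, 0)
  (0, 0)
  (130/11, 158/11)
  (0, 6/7)

4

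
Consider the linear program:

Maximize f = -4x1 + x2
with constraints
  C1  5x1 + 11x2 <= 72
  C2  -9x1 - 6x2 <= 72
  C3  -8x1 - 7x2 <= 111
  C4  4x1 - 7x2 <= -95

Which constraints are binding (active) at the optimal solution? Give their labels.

Corner points and f = -4x1 + x2:
  (-408/23, 336/23) → f = 1968/23
  (-541/79, 763/79) → f = 2927/79
  (-358/29, 189/29) → f = 1621/29

The maximum is at (-408/23, 336/23). Substituting into each constraint, equality holds for C1 and C2; the remaining constraints have slack.

C1 and C2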